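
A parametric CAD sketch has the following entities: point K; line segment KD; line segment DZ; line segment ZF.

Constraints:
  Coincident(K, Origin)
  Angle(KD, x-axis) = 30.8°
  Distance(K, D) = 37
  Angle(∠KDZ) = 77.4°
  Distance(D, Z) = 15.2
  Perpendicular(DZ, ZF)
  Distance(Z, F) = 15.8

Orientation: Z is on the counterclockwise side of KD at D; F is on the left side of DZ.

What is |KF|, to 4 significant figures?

21.52

K is at the origin; KD runs at 30.8° with length 37.0, so D = 37.0·(cos 30.8°, sin 30.8°) = (31.78, 18.95). ∠KDZ = 77.4°, so DZ runs at 30.8° + (180° − 77.4°) = 133.4° from the x-axis; with |DZ| = 15.2, Z = D + 15.2·(cos 133.4°, sin 133.4°) = (21.34, 29.99). DZ is perpendicular to ZF; with |ZF| = 15.8 on the left of DZ, F = Z + 15.8·(-0.7266, -0.6871) = (9.858, 19.13). Then |KF| = |F − K| = 21.52.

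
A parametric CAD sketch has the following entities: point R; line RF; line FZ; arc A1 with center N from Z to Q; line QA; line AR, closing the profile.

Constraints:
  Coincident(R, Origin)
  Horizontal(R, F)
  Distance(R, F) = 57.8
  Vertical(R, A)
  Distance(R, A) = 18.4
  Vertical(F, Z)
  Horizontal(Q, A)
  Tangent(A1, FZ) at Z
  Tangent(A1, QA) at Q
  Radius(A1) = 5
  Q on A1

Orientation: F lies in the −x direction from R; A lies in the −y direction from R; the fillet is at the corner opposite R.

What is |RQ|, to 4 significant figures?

55.91

The virtual corner opposite R is at (-57.80, -18.40). Tangency of A1 to FZ means the radius NZ is perpendicular to FZ and tangency of A1 to QA means the radius NQ is perpendicular to QA, with radius 5.0, so the center N sits 5.0 in from both sides at N = (-52.80, -13.40). That places the tangent points at Z = (-57.80, -13.40) on FZ and Q = (-52.80, -18.40) on QA. Then |RQ| = |Q − R| = 55.91.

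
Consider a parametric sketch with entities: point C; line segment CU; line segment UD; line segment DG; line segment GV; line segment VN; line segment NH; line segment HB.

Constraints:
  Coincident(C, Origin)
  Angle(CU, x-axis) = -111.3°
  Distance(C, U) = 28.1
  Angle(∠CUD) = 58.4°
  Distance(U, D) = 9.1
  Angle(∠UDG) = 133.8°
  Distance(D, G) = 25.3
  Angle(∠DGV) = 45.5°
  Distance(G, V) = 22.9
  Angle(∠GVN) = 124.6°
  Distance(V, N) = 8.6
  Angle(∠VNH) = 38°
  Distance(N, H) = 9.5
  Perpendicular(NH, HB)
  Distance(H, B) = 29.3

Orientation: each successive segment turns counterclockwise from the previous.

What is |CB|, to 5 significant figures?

23.788

C is at the origin; CU runs at -111.3° with length 28.1, so U = (-10.207, -26.181). ∠CUD = 58.4° gives UD at 10.300° from the x-axis; with |UD| = 9.1, D = (-1.2540, -24.553). ∠UDG = 133.8° gives DG at 56.500° from the x-axis; with |DG| = 25.3, G = (12.710, -3.4561). ∠DGV = 45.5° gives GV at -169.00° from the x-axis; with |GV| = 22.9, V = (-9.7693, -7.8256). ∠GVN = 124.6° gives VN at -113.60° from the x-axis; with |VN| = 8.6, N = (-13.212, -15.706). ∠VNH = 38.0° gives NH at 28.400° from the x-axis; with |NH| = 9.5, H = (-4.8556, -11.188). NH is perpendicular to HB, so HB runs at 118.40°; with |HB| = 29.3, B = (-18.791, 14.586). Then |CB| = |B − C| = 23.788.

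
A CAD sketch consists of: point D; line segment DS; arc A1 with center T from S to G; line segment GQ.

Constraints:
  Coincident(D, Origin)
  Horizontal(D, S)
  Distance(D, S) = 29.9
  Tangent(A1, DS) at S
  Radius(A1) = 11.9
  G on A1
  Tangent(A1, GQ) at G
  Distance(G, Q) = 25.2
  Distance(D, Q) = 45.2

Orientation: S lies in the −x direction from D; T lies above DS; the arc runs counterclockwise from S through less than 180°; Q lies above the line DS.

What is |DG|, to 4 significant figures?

23.08

Checks: |TG| = 11.90 ✓; ∠(TG, GQ) = 90.00° ✓; |GQ| = 25.20 ✓; |DQ| = 45.20 ✓.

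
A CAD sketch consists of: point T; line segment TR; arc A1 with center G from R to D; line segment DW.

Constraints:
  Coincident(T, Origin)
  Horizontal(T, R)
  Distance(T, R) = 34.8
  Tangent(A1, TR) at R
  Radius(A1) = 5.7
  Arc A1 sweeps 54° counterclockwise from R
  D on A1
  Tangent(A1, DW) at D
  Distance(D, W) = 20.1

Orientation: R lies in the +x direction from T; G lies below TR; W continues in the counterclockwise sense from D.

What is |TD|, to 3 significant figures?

30.3

T is at the origin; TR is horizontal with |TR| = 34.8 and R on the +x side, so R = (34.8, 0.00). Tangency of A1 to TR means the radius GR is perpendicular to TR, so G = R + (0, -5.7) = (34.8, -5.70). On A1, R sits at bearing 90° from G; a 54° counterclockwise sweep puts D at bearing 144°, so D = G + 5.7·(cos 144°, sin 144°) = (30.2, -2.35). Then |TD| = |D − T| = 30.3.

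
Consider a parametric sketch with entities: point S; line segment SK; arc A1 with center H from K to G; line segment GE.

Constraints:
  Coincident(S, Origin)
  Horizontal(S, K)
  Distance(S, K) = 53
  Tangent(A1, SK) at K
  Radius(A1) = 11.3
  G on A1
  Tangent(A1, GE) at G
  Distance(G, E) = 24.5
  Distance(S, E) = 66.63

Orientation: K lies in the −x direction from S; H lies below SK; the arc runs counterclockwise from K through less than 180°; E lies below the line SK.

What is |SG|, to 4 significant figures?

65.37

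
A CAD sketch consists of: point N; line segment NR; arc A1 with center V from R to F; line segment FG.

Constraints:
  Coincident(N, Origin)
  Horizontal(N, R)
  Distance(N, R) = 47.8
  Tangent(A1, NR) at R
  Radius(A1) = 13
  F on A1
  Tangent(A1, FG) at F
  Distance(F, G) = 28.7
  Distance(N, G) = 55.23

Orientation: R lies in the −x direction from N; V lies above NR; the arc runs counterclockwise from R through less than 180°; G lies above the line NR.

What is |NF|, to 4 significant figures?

37.31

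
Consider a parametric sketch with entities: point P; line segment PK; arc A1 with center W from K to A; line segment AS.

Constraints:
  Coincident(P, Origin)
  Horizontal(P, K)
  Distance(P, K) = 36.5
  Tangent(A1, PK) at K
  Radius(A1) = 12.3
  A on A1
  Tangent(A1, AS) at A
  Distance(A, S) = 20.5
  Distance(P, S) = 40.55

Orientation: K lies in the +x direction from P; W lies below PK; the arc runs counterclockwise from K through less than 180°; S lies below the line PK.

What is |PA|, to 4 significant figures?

27.09

Checks: ∠(WK, KP) = 90.00° ✓; |WK| = 12.30 ✓; |WA| = 12.30 ✓; ∠(WA, AS) = 90.00° ✓; |AS| = 20.50 ✓; |PS| = 40.55 ✓.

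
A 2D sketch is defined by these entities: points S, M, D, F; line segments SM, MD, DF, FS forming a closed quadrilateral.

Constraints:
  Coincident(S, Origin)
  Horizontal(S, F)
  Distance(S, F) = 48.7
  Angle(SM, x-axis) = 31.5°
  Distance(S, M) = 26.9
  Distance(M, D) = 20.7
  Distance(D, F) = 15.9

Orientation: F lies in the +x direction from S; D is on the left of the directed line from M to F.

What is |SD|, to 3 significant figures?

46.1

S is at the origin; SF is horizontal with |SF| = 48.7 and F in +x, so F = (48.7, 0). SM runs at 31.5° with |SM| = 26.9, so M = (22.9, 14.1). D is determined by |MD| = 20.7 and |DF| = 15.9 together: it lies at the intersection of circle(M, 20.7) and circle(F, 15.9). With |MF| = 29.3, the foot of the radical line on MF is 17.7 from M and the perpendicular offset is √(20.7² − 17.7²) = 10.8. Taking the left-of-MF solution: D = (43.6, 15.1).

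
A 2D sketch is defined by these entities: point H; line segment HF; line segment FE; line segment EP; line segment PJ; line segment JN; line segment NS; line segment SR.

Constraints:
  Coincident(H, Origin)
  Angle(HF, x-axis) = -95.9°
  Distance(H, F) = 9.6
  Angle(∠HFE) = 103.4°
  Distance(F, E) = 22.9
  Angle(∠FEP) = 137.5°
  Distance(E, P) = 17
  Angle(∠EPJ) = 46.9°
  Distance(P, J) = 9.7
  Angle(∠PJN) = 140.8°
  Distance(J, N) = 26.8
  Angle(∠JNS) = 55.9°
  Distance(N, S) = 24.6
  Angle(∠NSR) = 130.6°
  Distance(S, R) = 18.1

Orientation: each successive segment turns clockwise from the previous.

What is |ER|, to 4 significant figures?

20.02

∠JNS = 55.9° gives NS at -151.4° from the x-axis; with |NS| = 24.6, S = (-25.91, -24.85). ∠NSR = 130.6° gives SR at 159.2° from the x-axis; with |SR| = 18.1, R = (-42.83, -18.43). Then |ER| = |R − E| = 20.02.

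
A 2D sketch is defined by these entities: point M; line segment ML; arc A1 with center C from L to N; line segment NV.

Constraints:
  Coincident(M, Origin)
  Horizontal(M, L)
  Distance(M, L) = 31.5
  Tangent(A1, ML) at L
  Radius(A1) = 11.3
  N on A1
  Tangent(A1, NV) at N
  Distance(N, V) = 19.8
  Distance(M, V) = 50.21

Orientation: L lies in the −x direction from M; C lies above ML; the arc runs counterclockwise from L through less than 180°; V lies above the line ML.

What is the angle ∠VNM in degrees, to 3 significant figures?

175°

M is at the origin; ML is horizontal with |ML| = 31.5 and L on the −x side, so L = (-31.5, 0.00). The tangent condition forces CL to be normal to ML, so C = L + (0, 11.3) = (-31.5, 11.3). Since CN ⟂ NV (tangency), |CV| = √(11.3² + 19.8²) = 22.8 regardless of where N sits on A1. So V lies on both circle(M, 50.21) and circle(C, 22.8); the above-ML intersection is V = (-37.6, 33.3). N is the foot of the tangent from V: N = (-23.5, 19.3).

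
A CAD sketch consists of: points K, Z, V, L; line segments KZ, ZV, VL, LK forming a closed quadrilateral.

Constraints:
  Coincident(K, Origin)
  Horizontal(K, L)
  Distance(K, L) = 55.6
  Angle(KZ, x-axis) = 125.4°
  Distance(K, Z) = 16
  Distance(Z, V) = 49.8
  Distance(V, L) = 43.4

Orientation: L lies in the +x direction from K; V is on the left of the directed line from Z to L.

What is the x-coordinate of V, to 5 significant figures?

34.023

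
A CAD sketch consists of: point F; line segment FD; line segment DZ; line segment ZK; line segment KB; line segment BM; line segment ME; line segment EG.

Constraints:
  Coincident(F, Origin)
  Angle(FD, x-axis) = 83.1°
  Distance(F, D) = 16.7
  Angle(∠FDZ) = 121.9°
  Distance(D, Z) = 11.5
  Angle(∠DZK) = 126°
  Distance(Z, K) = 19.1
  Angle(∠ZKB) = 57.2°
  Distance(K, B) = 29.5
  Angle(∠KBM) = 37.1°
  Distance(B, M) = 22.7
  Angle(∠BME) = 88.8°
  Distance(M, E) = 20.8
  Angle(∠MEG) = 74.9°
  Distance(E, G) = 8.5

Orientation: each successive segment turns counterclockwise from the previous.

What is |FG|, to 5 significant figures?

25.974

F is at the origin; FD runs at 83.1° with length 16.7, so D = (2.0063, 16.579). ∠FDZ = 121.9° gives DZ at 141.20° from the x-axis; with |DZ| = 11.5, Z = (-6.9561, 23.785). ∠DZK = 126.0° gives ZK at -164.80° from the x-axis; with |ZK| = 19.1, K = (-25.388, 18.777). ∠ZKB = 57.2° gives KB at -42.000° from the x-axis; with |KB| = 29.5, B = (-3.4651, -0.96217). ∠KBM = 37.1° gives BM at 100.90° from the x-axis; with |BM| = 22.7, M = (-7.7576, 21.328). ∠BME = 88.8° gives ME at -167.90° from the x-axis; with |ME| = 20.8, E = (-28.096, 16.968). ∠MEG = 74.9° gives EG at -62.800° from the x-axis; with |EG| = 8.5, G = (-24.210, 9.4082). Then |FG| = |G − F| = 25.974.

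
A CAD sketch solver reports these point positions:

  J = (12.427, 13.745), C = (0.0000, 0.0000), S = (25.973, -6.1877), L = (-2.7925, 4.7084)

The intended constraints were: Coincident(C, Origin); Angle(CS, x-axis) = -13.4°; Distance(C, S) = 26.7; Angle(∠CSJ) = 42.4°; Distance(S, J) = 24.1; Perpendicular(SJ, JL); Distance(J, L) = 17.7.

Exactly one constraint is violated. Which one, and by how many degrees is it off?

Perpendicular(SJ, JL) — off by 3.50°.

C = (0.00, 0.00) ✓; CS at -13.40° ✓; |CS| = 26.70 ✓; ∠CSJ = 42.40° ✓; |SJ| = 24.10 ✓; ∠(SJ, JL) = 86.50° ✗; |JL| = 17.70 ✓.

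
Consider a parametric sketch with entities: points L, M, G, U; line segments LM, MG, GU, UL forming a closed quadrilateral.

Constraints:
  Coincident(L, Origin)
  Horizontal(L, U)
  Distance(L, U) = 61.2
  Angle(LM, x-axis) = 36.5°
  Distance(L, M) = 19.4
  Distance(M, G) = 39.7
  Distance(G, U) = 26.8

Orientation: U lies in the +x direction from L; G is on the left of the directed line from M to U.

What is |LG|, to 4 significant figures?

58.59

L is at the origin; LU is horizontal with |LU| = 61.2 and U in +x, so U = (61.2, 0). LM runs at 36.5° with |LM| = 19.4, so M = (15.59, 11.54). G is determined by |MG| = 39.7 and |GU| = 26.8 together: it lies at the intersection of circle(M, 39.7) and circle(U, 26.8). With |MU| = 47.04, the foot of the radical line on MU is 32.64 from M and the perpendicular offset is √(39.7² − 32.64²) = 22.60. Taking the left-of-MU solution: G = (52.78, 25.44).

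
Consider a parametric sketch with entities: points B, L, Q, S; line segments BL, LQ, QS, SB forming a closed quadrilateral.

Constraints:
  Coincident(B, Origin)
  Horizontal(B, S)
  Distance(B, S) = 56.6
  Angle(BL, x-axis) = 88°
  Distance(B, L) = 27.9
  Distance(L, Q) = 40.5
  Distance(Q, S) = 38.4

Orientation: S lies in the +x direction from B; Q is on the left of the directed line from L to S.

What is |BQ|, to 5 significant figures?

53.797

Checks: |LQ| = 40.50 ✓; |QS| = 38.40 ✓.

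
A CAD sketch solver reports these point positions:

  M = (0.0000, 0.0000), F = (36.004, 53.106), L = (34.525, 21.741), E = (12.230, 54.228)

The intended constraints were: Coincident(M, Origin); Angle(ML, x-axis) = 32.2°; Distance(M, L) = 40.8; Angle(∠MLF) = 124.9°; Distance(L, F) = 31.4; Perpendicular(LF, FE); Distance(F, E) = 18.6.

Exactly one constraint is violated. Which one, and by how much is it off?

Distance(F, E) = 18.6 — off by 5.20.

M = (0.00, 0.00) ✓; ML at 32.20° ✓; |ML| = 40.80 ✓; ∠MLF = 124.9° ✓; |LF| = 31.40 ✓; ∠(LF, FE) = 90.00° ✓; |FE| = 23.80 ✗.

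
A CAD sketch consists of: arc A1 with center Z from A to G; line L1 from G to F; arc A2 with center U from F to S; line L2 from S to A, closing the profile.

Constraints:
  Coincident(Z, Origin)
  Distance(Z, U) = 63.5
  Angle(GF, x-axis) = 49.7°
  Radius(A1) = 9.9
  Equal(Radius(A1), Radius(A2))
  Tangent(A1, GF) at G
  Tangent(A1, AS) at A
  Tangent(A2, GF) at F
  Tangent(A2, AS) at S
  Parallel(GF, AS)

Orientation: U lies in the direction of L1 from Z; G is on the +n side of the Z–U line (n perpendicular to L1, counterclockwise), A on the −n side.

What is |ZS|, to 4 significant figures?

64.27

The slot axis is L1's direction at 49.7°, so u = (cos 49.7°, sin 49.7°) = (0.6468, 0.7627) and n = (−sin 49.7°, cos 49.7°) = (-0.7627, 0.6468). Z is at the origin and U lies 63.5 along u from Z, so U = 63.5·u = (41.07, 48.43). Tangency of A1 to both parallel lines with radius 9.9 puts G and A at Z ± 9.9·n: G = (-7.550, 6.403), A = (7.550, -6.403). Equal radii place F and S the same way about U: F = U + 9.9·n = (33.52, 54.83), S = U − 9.9·n = (48.62, 42.03). Then |ZS| = |S − Z| = 64.27.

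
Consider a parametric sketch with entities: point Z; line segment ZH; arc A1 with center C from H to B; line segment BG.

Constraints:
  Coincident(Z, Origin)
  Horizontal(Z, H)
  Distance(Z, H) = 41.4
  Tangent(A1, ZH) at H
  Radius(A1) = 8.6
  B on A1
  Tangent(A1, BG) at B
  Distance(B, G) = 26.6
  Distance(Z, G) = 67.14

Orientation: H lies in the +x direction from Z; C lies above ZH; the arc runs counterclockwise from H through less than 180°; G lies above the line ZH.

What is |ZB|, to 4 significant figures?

49.41

Checks: |CB| = 8.600 ✓; ∠(CB, BG) = 90.00° ✓; |BG| = 26.60 ✓; |ZG| = 67.14 ✓.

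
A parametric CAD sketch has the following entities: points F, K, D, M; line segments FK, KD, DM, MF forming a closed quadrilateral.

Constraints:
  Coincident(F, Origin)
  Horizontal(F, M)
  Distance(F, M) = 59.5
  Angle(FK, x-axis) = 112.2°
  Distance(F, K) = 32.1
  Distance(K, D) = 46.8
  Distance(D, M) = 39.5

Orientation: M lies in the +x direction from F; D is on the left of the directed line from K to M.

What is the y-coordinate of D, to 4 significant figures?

30.71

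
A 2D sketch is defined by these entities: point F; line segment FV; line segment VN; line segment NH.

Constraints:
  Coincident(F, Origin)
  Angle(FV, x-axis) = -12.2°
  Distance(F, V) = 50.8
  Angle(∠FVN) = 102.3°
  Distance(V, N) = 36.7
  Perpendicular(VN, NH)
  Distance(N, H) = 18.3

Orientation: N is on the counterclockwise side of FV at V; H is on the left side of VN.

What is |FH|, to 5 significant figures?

56.922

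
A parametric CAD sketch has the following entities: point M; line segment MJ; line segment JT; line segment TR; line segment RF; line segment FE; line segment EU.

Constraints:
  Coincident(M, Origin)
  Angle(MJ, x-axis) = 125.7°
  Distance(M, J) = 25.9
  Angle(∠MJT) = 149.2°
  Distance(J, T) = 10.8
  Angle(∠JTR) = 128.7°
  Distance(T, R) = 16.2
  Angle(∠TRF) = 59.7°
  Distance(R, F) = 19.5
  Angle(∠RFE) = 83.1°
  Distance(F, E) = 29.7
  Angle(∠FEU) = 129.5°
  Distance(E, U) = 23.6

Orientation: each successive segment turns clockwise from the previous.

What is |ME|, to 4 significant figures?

35.89

∠TRF = 59.7° gives RF at -76.70° from the x-axis; with |RF| = 19.5, F = (0.1813, 23.99). ∠RFE = 83.1° gives FE at -173.6° from the x-axis; with |FE| = 29.7, E = (-29.33, 20.68). Then |ME| = |E − M| = 35.89.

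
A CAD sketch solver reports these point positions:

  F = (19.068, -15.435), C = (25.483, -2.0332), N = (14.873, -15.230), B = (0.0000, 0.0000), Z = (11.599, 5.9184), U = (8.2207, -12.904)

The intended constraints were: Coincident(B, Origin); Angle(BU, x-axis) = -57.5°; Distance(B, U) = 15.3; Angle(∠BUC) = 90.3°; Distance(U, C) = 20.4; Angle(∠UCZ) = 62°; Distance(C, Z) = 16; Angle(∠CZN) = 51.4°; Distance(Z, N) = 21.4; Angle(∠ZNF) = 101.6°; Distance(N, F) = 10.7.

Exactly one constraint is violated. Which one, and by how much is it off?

Distance(N, F) = 10.7 — off by 6.50.

B = (0.00, 0.00) ✓; BU at -57.50° ✓; |BU| = 15.30 ✓; ∠BUC = 90.30° ✓; |UC| = 20.40 ✓; ∠UCZ = 62.00° ✓; |CZ| = 16.00 ✓; ∠CZN = 51.40° ✓; |ZN| = 21.40 ✓; ∠ZNF = 101.6° ✓; |NF| = 4.200 ✗.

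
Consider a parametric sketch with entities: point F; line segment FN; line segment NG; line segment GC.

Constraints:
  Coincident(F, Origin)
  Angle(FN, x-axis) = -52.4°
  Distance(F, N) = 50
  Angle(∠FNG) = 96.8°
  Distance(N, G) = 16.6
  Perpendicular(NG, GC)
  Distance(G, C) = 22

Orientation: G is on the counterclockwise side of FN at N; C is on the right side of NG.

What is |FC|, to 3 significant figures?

75.1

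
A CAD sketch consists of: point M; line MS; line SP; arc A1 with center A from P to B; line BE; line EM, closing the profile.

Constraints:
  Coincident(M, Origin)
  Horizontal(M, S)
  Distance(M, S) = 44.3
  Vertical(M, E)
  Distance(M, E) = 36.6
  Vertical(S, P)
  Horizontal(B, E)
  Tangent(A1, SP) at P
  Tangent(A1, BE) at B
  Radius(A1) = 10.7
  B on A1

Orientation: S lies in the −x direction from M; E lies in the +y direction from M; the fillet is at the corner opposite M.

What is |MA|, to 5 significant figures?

42.424

M is at the origin; M and S share the same y with |MS| = 44.3 and S on the −x side, so S = (-44.300, 0.0000). M and E share the same x with |ME| = 36.6 and E on the +y side, so E = (0.0000, 36.600). The virtual corner opposite M is at (-44.300, 36.600). A1 meets SP tangentially, so AP is at right angles to SP and A1 meets BE tangentially, so AB is at right angles to BE, with radius 10.7, so the center A sits 10.7 in from both sides at A = (-33.600, 25.900). Then |MA| = |A − M| = 42.424.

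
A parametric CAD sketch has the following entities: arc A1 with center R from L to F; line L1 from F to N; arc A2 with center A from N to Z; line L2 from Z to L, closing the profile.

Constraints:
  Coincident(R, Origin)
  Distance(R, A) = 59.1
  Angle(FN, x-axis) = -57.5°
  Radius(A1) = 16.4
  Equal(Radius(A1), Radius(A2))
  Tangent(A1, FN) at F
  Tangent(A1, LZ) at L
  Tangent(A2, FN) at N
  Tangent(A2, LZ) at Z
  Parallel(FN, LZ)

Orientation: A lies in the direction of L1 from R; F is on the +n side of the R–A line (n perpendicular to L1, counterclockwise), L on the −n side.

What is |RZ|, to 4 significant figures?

61.33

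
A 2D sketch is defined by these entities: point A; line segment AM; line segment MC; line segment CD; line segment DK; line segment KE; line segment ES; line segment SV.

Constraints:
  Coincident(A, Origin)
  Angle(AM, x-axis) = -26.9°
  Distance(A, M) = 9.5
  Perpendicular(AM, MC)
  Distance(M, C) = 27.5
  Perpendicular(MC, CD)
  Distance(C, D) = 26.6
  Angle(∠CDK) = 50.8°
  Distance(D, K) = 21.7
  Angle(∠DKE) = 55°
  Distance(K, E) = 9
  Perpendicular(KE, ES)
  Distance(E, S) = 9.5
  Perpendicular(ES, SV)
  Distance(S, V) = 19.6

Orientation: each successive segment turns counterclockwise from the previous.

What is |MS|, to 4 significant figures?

29.40

A is at the origin; AM runs at -26.9° with length 9.5, so M = (8.472, -4.298). The perpendicularity gives MC at right angles to AM, so MC runs at 63.10°; with |MC| = 27.5, C = (20.91, 20.23). MC ⟂ CD, so CD runs at 153.1°; with |CD| = 26.6, D = (-2.808, 32.26). ∠CDK = 50.8° gives DK at -77.70° from the x-axis; with |DK| = 21.7, K = (1.815, 11.06). ∠DKE = 55.0° gives KE at 47.30° from the x-axis; with |KE| = 9.0, E = (7.918, 17.67). The perpendicularity gives ES at right angles to KE, so ES runs at 137.3°; with |ES| = 9.5, S = (0.9367, 24.12). Then |MS| = |S − M| = 29.40.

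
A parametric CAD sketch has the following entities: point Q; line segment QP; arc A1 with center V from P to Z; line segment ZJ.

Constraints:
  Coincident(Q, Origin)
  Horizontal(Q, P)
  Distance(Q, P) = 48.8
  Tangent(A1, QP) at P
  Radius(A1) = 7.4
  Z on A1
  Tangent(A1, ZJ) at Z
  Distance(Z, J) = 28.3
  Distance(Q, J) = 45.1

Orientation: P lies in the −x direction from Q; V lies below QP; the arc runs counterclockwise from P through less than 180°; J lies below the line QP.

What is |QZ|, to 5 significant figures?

55.196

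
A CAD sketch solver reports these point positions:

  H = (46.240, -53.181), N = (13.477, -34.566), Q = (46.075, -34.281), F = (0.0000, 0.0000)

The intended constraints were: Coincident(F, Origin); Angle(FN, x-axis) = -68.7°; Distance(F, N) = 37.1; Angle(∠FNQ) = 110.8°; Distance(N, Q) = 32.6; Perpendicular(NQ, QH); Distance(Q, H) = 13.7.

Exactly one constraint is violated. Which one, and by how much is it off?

Distance(Q, H) = 13.7 — off by 5.20.

F = (0.00, 0.00) ✓; FN at -68.70° ✓; |FN| = 37.10 ✓; ∠FNQ = 110.8° ✓; |NQ| = 32.60 ✓; ∠(NQ, QH) = 90.00° ✓; |QH| = 18.90 ✗.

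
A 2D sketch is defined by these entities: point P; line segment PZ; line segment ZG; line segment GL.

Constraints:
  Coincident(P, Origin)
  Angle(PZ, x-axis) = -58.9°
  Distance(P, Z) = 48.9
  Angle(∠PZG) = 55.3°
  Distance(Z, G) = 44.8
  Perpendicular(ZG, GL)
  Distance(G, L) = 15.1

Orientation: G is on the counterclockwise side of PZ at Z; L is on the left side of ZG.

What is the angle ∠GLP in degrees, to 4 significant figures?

146.0°

P is at the origin; PZ runs at -58.9° with length 48.9, so Z = 48.9·(cos -58.9°, sin -58.9°) = (25.26, -41.87). ∠PZG = 55.3°, so ZG runs at -58.9° + (180° − 55.3°) = 65.80° from the x-axis; with |ZG| = 44.8, G = Z + 44.8·(cos 65.80°, sin 65.80°) = (43.62, -1.008). The perpendicularity gives GL at right angles to ZG; with |GL| = 15.1 on the left of ZG, L = G + 15.1·(-0.9121, 0.4099) = (29.85, 5.181). Then cos ∠GLP = LG·LP / (|LG||LP|), giving 146.0°.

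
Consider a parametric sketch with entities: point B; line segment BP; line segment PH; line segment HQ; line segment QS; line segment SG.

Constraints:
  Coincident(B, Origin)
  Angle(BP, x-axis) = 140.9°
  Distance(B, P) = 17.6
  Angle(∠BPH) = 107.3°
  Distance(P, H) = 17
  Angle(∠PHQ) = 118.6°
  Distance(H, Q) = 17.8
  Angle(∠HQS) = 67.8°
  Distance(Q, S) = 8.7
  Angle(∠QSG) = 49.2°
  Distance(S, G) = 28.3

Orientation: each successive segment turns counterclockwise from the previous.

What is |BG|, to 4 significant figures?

44.79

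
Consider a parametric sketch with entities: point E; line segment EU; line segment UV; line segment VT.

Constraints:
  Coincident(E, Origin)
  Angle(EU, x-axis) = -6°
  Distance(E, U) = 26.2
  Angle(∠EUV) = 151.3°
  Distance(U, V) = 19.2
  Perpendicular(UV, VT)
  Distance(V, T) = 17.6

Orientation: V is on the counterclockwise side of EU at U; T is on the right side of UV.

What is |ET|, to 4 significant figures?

51.87

E is at the origin; EU runs at -6.0° with length 26.2, so U = 26.2·(cos -6.0°, sin -6.0°) = (26.06, -2.739). ∠EUV = 151.3°, so UV runs at -6.0° + (180° − 151.3°) = 22.70° from the x-axis; with |UV| = 19.2, V = U + 19.2·(cos 22.70°, sin 22.70°) = (43.77, 4.671). The perpendicularity gives VT at right angles to UV; with |VT| = 17.6 on the right of UV, T = V + 17.6·(0.3859, -0.9225) = (50.56, -11.57). Then |ET| = |T − E| = 51.87.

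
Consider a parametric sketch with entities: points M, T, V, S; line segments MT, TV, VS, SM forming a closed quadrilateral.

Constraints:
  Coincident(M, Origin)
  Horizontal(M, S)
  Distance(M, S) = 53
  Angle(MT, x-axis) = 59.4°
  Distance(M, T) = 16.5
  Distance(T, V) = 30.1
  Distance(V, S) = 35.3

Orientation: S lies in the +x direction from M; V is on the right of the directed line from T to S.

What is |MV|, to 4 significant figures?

24.38

Checks: |TV| = 30.10 ✓; |VS| = 35.30 ✓.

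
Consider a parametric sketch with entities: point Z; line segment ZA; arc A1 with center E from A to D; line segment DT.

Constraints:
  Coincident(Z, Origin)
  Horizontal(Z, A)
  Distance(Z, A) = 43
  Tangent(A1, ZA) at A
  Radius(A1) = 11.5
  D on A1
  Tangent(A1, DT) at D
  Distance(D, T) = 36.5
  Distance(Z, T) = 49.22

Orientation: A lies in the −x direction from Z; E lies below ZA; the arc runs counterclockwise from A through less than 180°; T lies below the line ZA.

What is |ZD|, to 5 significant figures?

54.337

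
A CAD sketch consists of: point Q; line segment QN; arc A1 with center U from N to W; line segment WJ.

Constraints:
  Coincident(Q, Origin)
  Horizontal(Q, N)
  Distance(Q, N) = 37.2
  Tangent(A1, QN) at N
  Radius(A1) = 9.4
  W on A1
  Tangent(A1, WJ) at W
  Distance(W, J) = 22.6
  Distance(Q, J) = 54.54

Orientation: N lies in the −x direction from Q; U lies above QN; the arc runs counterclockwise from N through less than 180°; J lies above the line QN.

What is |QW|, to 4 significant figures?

33.31

Q is at the origin; QN is horizontal with |QN| = 37.2 and N on the −x side, so N = (-37.20, 0.000). Tangency of A1 to QN means the radius UN is perpendicular to QN, so U = N + (0, 9.4) = (-37.20, 9.400). Since UW ⟂ WJ (tangency), |UJ| = √(9.4² + 22.6²) = 24.48 regardless of where W sits on A1. So J lies on both circle(Q, 54.54) and circle(U, 24.48); the above-QN intersection is J = (-43.35, 33.09). W is the foot of the tangent from J: W = (-29.71, 15.08).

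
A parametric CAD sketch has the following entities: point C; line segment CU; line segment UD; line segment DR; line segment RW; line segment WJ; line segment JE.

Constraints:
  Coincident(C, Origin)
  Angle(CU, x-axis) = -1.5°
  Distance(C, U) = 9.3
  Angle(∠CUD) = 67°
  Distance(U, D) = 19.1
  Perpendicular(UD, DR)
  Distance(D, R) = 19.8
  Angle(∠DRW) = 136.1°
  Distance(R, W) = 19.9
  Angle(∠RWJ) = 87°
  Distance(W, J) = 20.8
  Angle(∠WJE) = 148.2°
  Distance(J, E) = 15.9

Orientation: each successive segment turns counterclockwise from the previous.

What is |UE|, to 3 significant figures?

12.5

∠RWJ = 87.0° gives WJ at -21.6° from the x-axis; with |WJ| = 20.8, J = (-5.07, -15.5). ∠WJE = 148.2° gives JE at 10.2° from the x-axis; with |JE| = 15.9, E = (10.6, -12.7). Then |UE| = |E − U| = 12.5.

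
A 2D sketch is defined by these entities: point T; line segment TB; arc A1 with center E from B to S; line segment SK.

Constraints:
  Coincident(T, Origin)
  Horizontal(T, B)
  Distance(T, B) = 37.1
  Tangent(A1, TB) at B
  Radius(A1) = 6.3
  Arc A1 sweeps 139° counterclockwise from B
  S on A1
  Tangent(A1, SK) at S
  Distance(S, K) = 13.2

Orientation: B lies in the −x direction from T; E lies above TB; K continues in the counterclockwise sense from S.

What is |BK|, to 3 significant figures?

20.6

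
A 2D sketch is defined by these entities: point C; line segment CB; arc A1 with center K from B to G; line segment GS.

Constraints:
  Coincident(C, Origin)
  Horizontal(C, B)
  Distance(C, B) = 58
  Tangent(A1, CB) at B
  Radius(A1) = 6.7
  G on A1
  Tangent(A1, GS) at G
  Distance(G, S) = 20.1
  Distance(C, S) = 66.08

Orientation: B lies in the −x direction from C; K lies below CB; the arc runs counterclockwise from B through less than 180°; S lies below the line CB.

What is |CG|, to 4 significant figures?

65.05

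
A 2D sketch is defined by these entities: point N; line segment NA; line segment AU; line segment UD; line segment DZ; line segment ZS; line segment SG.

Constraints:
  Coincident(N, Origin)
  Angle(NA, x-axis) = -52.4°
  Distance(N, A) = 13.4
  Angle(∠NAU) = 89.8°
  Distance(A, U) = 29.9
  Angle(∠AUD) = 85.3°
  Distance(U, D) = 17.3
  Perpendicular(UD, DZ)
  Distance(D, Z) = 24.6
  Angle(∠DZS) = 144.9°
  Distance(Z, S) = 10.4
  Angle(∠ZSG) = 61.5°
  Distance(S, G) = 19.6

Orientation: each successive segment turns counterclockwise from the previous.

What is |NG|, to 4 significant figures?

18.60

N is at the origin; NA runs at -52.4° with length 13.4, so A = (8.176, -10.62). ∠NAU = 89.8° gives AU at 37.80° from the x-axis; with |AU| = 29.9, U = (31.80, 7.709). ∠AUD = 85.3° gives UD at 132.5° from the x-axis; with |UD| = 17.3, D = (20.11, 20.46). UD ⟂ DZ, so DZ runs at -137.5°; with |DZ| = 24.6, Z = (1.977, 3.845). ∠DZS = 144.9° gives ZS at -102.4° from the x-axis; with |ZS| = 10.4, S = (-0.2564, -6.313). ∠ZSG = 61.5° gives SG at 16.10° from the x-axis; with |SG| = 19.6, G = (18.57, -0.8774). Then |NG| = |G − N| = 18.60.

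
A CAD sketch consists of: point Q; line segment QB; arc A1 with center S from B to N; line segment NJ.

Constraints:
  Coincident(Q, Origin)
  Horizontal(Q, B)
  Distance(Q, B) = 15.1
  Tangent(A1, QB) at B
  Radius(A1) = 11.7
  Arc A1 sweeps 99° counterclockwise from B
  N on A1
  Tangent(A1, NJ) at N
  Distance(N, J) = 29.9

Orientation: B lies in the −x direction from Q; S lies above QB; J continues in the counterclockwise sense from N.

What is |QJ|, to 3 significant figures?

43.8

On A1, B sits at bearing -90° from S; a 99° counterclockwise sweep puts N at bearing 9°, so N = S + 11.7·(cos 9°, sin 9°) = (-3.54, 13.5). Tangency of A1 to NJ means the radius SN is perpendicular to NJ, so NJ runs along (−sin 9°, cos 9°); with |NJ| = 29.9, J = (-8.22, 43.1). Then |QJ| = |J − Q| = 43.8.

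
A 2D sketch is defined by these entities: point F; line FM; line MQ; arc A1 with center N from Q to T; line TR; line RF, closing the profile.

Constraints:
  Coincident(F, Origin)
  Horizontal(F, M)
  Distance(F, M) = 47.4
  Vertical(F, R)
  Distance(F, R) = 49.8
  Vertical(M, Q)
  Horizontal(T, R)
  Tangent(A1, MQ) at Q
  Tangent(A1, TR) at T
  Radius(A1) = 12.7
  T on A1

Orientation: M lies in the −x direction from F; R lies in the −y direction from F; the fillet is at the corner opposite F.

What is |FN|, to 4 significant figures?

50.80

F is at the origin; FM is horizontal with |FM| = 47.4 and M on the −x side, so M = (-47.40, 0.000). F and R share the same x with |FR| = 49.8 and R on the −y side, so R = (0.000, -49.80). The virtual corner opposite F is at (-47.40, -49.80). A1 meets MQ tangentially, so NQ is at right angles to MQ and tangency of A1 to TR means the radius NT is perpendicular to TR, with radius 12.7, so the center N sits 12.7 in from both sides at N = (-34.70, -37.10). Then |FN| = |N − F| = 50.80.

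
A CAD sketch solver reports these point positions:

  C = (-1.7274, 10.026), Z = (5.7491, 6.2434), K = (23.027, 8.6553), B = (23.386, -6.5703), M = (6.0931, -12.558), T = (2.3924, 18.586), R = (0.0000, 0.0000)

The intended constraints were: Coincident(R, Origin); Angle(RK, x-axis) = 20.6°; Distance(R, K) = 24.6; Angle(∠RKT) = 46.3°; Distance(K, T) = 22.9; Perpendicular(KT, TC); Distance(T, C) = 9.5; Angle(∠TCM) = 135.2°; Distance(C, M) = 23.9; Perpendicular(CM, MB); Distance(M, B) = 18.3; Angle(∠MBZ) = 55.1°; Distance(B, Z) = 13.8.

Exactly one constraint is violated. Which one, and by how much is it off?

Distance(B, Z) = 13.8 — off by 8.00.

R = (0.00, 0.00) ✓; RK at 20.60° ✓; |RK| = 24.60 ✓; ∠RKT = 46.30° ✓; |KT| = 22.90 ✓; ∠(KT, TC) = 90.00° ✓; |TC| = 9.500 ✓; ∠TCM = 135.2° ✓; |CM| = 23.90 ✓; ∠(CM, MB) = 90.00° ✓; |MB| = 18.30 ✓; ∠MBZ = 55.10° ✓; |BZ| = 21.80 ✗.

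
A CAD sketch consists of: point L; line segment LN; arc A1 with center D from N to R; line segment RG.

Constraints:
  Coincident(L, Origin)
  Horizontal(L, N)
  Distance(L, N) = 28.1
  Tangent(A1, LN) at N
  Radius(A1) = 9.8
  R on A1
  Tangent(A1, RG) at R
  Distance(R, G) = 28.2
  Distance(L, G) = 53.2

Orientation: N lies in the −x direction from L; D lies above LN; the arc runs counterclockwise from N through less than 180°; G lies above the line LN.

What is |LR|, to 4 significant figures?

25.52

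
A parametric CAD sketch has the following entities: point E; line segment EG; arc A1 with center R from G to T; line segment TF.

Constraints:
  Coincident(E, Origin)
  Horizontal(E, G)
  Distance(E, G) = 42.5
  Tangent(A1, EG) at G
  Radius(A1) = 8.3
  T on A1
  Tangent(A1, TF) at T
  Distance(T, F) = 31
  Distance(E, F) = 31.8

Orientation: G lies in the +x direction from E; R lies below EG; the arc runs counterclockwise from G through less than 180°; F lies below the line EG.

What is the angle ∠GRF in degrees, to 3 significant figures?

126°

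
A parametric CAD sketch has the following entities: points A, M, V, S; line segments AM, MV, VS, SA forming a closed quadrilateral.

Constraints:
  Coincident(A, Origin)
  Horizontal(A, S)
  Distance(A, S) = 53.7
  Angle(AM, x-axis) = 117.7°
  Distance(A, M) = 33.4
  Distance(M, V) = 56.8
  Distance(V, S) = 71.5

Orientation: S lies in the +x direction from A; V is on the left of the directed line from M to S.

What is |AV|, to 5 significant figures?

72.047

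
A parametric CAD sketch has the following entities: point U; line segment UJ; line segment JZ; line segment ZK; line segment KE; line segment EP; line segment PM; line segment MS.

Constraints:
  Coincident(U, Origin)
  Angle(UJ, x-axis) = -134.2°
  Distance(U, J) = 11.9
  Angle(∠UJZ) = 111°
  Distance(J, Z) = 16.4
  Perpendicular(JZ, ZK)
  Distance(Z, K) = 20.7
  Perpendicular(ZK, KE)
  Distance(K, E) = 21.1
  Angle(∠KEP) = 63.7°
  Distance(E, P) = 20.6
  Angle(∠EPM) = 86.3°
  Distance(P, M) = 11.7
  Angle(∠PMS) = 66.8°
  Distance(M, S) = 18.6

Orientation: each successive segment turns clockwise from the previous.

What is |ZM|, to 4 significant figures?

8.289

U is at the origin; UJ runs at -134.2° with length 11.9, so J = (-8.296, -8.531). ∠UJZ = 111.0° gives JZ at 156.8° from the x-axis; with |JZ| = 16.4, Z = (-23.37, -2.071). The perpendicularity gives ZK at right angles to JZ, so ZK runs at 66.80°; with |ZK| = 20.7, K = (-15.22, 16.96). ZK is perpendicular to KE, so KE runs at -23.20°; with |KE| = 21.1, E = (4.178, 8.643). ∠KEP = 63.7° gives EP at -139.5° from the x-axis; with |EP| = 20.6, P = (-11.49, -4.735). ∠EPM = 86.3° gives PM at 126.8° from the x-axis; with |PM| = 11.7, M = (-18.49, 4.633). Then |ZM| = |M − Z| = 8.289.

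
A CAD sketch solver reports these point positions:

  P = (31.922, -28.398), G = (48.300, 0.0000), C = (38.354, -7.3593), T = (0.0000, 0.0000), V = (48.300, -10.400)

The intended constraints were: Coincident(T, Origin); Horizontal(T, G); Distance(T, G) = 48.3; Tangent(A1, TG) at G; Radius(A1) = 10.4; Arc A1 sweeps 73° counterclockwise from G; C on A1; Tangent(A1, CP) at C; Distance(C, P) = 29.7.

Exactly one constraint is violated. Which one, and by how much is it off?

Distance(C, P) = 29.7 — off by 7.70.

T = (0.00, 0.00) ✓; T.y = 0.00, G.y = 0.00 ✓; |TG| = 48.30 ✓; ∠(VG, GT) = 90.00° ✓; |VG| = 10.40 ✓; bearing(V→C) − bearing(V→G) = 73.00° ✓; |VC| = 10.40 ✓; ∠(VC, CP) = 90.00° ✓; |CP| = 22.00 ✗.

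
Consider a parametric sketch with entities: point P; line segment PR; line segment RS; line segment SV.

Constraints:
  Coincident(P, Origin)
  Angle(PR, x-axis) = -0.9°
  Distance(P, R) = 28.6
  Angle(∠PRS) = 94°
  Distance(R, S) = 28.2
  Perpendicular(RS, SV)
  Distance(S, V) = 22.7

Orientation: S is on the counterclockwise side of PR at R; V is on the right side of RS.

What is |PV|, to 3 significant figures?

59.5

P is at the origin; PR runs at -0.9° with length 28.6, so R = 28.6·(cos -0.9°, sin -0.9°) = (28.6, -0.449). ∠PRS = 94.0°, so RS runs at -0.9° + (180° − 94.0°) = 85.1° from the x-axis; with |RS| = 28.2, S = R + 28.2·(cos 85.1°, sin 85.1°) = (31.0, 27.6). RS ⟂ SV; with |SV| = 22.7 on the right of RS, V = S + 22.7·(0.996, -0.0854) = (53.6, 25.7). Then |PV| = |V − P| = 59.5.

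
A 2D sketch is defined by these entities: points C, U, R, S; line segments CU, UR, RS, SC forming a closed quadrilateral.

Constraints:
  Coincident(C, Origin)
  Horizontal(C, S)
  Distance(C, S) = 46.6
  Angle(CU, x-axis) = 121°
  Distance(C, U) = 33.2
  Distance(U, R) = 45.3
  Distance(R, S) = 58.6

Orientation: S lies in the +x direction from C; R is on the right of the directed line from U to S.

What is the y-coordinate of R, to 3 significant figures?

-16.2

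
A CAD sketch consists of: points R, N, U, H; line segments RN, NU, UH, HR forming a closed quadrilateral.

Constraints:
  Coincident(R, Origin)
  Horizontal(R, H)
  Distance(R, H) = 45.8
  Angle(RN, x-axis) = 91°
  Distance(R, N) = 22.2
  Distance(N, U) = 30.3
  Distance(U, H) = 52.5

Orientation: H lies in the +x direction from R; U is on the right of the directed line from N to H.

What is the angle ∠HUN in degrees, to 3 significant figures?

70.8°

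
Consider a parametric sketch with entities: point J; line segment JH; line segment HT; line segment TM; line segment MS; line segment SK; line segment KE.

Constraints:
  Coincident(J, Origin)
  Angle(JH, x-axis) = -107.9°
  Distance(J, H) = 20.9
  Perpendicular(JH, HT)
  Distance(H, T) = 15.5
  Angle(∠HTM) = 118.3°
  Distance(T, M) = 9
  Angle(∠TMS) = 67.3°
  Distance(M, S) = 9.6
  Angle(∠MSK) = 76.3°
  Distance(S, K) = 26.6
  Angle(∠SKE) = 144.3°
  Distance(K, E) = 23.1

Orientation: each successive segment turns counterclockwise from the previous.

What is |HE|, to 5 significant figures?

45.419

J is at the origin; JH runs at -107.9° with length 20.9, so H = (-6.4238, -19.888). JH ⟂ HT, so HT runs at -17.900°; with |HT| = 15.5, T = (8.3260, -24.652). ∠HTM = 118.3° gives TM at 43.800° from the x-axis; with |TM| = 9.0, M = (14.822, -18.423). ∠TMS = 67.3° gives MS at 156.50° from the x-axis; with |MS| = 9.6, S = (6.0180, -14.595). ∠MSK = 76.3° gives SK at -99.800° from the x-axis; with |SK| = 26.6, K = (1.4905, -40.807). ∠SKE = 144.3° gives KE at -64.100° from the x-axis; with |KE| = 23.1, E = (11.581, -61.587). Then |HE| = |E − H| = 45.419.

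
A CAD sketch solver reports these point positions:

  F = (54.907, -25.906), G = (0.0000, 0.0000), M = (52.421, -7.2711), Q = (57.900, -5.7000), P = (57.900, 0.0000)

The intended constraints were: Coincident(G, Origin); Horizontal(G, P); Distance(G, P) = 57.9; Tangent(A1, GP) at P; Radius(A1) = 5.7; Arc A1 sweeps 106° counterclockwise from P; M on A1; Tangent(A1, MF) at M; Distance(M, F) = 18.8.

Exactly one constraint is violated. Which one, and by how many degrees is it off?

Tangent(A1, MF) at M — off by 8.40°.

G = (0.00, 0.00) ✓; G.y = 0.00, P.y = 0.00 ✓; |GP| = 57.90 ✓; ∠(QP, PG) = 90.00° ✓; |QP| = 5.700 ✓; bearing(Q→M) − bearing(Q→P) = 106.0° ✓; |QM| = 5.700 ✓; ∠(QM, MF) = 98.40° ✗; |MF| = 18.80 ✓.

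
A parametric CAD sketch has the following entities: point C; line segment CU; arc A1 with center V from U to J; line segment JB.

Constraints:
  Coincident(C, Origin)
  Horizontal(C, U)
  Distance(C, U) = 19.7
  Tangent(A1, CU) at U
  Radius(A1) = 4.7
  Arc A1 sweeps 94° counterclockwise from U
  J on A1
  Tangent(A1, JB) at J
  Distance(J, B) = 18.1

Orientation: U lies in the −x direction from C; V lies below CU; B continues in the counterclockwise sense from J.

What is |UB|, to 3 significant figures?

23.3

C is at the origin; CU is horizontal with |CU| = 19.7 and U on the −x side, so U = (-19.7, 0.00). The tangent condition forces VU to be normal to CU, so V = U + (0, -4.7) = (-19.7, -4.70). On A1, U sits at bearing 90° from V; a 94° counterclockwise sweep puts J at bearing 184°, so J = V + 4.7·(cos 184°, sin 184°) = (-24.4, -5.03). Since A1 is tangent to JB there, VJ ⟂ JB, so JB runs along (−sin 184°, cos 184°); with |JB| = 18.1, B = (-23.1, -23.1). Then |UB| = |B − U| = 23.3.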